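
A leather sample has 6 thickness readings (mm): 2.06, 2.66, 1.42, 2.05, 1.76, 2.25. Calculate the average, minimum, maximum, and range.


Sum = 12.20
Average = 12.20 / 6 = 2.03 mm
Minimum = 1.42 mm
Maximum = 2.66 mm
Range = 2.66 - 1.42 = 1.24 mm


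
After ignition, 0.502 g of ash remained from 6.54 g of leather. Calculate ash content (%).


Ash% = 0.502 / 6.54 x 100
Ash% = 7.68%


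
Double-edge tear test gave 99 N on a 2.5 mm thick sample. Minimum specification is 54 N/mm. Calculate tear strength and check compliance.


Tear strength = 99 / 2.5 = 39.6 N/mm
Required minimum = 54 N/mm
Compliant: No


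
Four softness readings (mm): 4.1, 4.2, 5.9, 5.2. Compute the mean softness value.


4.85 mm


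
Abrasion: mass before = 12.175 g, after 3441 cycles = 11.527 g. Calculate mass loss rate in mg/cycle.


Mass loss = 12.175 - 11.527 = 0.648 g
Rate = 0.648 / 3441 x 1000 = 0.188 mg/cycle


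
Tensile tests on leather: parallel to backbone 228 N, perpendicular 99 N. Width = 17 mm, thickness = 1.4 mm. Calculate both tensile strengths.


Area = 17 x 1.4 = 23.8 mm^2
TS (parallel) = 228 / 23.8 = 9.58 N/mm^2
TS (perpendicular) = 99 / 23.8 = 4.16 N/mm^2


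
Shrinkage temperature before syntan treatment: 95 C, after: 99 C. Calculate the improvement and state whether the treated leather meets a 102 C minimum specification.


Improvement = 4 C
Meets 102 C spec: No

Improvement = 99 - 95 = 4 C
Spec check: 99 C >= 102 C? No


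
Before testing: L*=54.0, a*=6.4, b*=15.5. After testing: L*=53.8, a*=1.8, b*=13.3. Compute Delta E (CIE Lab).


Delta E = 5.10


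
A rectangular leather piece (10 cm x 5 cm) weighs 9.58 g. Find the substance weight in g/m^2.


Area = 10 x 5 = 50 cm^2
SW = 9.58 / 50 x 10000 = 1916.0 g/m^2


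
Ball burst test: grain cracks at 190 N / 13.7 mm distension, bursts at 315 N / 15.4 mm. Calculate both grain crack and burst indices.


Crack index = 13.9 N/mm
Burst index = 20.5 N/mm


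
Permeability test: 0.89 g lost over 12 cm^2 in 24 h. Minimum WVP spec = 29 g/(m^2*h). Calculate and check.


WVP = 0.89 / (12 x 24) x 10000 = 30.90 g/(m^2*h)
Minimum: 29 g/(m^2*h)
Meets spec: Yes


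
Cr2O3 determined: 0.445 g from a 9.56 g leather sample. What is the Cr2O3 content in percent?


Cr2O3% = 0.445 / 9.56 x 100
Cr2O3% = 4.65%


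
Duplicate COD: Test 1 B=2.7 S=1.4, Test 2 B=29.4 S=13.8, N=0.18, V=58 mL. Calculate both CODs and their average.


COD1 = 32.3 mg/L
COD2 = 387.3 mg/L
Average = 209.8 mg/L


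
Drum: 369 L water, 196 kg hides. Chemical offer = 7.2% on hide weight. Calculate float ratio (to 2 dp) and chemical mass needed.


Float ratio = 1.88
Chemical needed = 14.112 kg

Float ratio = 369 / 196 = 1.88
Chemical = 196 x 7.2 / 100 = 14.112 kg


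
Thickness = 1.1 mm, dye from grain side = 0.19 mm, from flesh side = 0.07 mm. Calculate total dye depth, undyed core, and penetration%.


Total dyed = 0.19 + 0.07 = 0.26 mm
Undyed core = 1.1 - 0.26 = 0.84 mm
Penetration = 0.26 / 1.1 x 100 = 23.6%


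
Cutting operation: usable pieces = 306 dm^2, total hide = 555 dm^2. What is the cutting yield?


Yield = usable / total x 100
Yield = 306 / 555 x 100 = 55.1%


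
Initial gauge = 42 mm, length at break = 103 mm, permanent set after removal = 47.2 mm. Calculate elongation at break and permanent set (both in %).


Elongation at break = (103 - 42) / 42 x 100 = 145.2%
Permanent set = (47.2 - 42) / 42 x 100 = 12.4%


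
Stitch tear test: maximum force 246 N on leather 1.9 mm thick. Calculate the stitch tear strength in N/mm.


Stitch tear strength = force / thickness
STS = 246 / 1.9 = 129.5 N/mm


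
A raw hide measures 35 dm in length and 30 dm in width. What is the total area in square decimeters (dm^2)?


1050 dm^2

Area = length x width
Area = 35 x 30 = 1050 dm^2


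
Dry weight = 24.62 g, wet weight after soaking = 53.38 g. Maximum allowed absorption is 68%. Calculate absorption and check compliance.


WA = (53.38 - 24.62) / 24.62 x 100 = 116.8%
Maximum allowed: 68%
Compliant: No


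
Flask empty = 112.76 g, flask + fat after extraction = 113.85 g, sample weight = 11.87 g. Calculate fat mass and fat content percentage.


Fat mass = 113.85 - 112.76 = 1.09 g
Fat% = 1.09 / 11.87 x 100 = 9.2%


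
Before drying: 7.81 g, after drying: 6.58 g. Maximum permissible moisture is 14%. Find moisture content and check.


Moisture content = 15.7%
Acceptable: No

MC = (7.81 - 6.58) / 7.81 x 100 = 15.7%
Maximum: 14%
Acceptable: No


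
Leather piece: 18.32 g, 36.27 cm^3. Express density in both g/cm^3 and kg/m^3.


0.505 g/cm^3
505 kg/m^3


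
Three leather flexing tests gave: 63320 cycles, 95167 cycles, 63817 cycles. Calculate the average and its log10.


Average = 74101 cycles
log10 = 4.87

Average = (63320 + 95167 + 63817) / 3 = 74101 cycles
log10(74101) = 4.87


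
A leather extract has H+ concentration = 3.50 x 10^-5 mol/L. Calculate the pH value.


pH = 4.46


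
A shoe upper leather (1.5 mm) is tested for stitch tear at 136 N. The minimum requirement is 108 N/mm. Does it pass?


STS = 90.7 N/mm
Passes: No


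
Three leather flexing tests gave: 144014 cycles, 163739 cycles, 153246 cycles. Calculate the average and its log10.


Average = (144014 + 163739 + 153246) / 3 = 153666 cycles
log10(153666) = 5.19


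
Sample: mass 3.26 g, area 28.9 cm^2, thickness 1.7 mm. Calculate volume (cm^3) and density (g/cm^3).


Volume = 4.913 cm^3
Density = 0.664 g/cm^3

Thickness in cm = 1.7 / 10 = 0.17 cm
Volume = 28.9 x 0.17 = 4.913 cm^3
Density = 3.26 / 4.913 = 0.664 g/cm^3


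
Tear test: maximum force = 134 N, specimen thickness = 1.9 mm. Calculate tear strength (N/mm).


Tear strength = force / thickness
Tear = 134 / 1.9 = 70.5 N/mm


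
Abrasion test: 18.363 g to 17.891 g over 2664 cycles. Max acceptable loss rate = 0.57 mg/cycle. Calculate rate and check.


Loss = 18.363 - 17.891 = 0.472 g
Rate = 0.472 g / 2664 cycles x 1000 = 0.177 mg/cycle
Max = 0.57 mg/cycle
Passes: Yes


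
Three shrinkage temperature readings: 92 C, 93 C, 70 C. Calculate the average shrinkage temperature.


85.0 C


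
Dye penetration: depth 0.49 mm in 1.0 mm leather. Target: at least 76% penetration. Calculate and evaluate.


Penetration = 0.49 / 1.0 x 100 = 49.0%
Target: 76%
Meets target: No


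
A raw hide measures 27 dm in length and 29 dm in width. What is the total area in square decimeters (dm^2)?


783 dm^2


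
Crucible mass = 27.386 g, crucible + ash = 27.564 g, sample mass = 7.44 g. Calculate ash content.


Ash mass = 27.564 - 27.386 = 0.178 g
Ash% = 0.178 / 7.44 x 100 = 2.39%


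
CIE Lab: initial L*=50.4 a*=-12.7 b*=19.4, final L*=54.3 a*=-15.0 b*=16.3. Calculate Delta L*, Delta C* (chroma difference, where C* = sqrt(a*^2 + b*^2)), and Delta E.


Delta L* = 3.9
Delta C* = -1.04
Delta E = 5.49

Delta L* = 54.3 - 50.4 = 3.9
C1* = sqrt((-12.7)^2 + (19.4)^2) = 23.187
C2* = sqrt((-15.0)^2 + (16.3)^2) = 22.152
Delta C* = 22.152 - 23.187 = -1.04
Delta E = sqrt((3.9)^2 + (-2.3)^2 + (-3.1)^2) = 5.49


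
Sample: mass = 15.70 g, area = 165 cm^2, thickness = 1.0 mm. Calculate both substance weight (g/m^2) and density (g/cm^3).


SW = 15.70 / 165 x 10000 = 951.5 g/m^2
Volume = 165 x 1.0 / 10 = 16.50 cm^3
Density = 15.70 / 16.50 = 0.952 g/cm^3


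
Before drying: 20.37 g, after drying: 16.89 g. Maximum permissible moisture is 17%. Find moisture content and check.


Moisture content = 17.1%
Acceptable: No


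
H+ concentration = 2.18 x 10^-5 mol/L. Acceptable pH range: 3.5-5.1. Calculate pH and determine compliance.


pH = -log10(2.18 x 10^-5) = 4.66
Range: 3.5 to 5.1
Compliant: Yes


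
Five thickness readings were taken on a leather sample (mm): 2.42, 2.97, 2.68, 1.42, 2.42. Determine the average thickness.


Sum = 2.42 + 2.97 + 2.68 + 1.42 + 2.42 = 11.91
Average = 11.91 / 5 = 2.38 mm


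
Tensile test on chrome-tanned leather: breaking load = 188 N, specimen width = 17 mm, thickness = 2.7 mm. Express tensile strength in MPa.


Cross-section = 17 x 2.7 = 45.9 mm^2
TS = 188 / 45.9 = 4.10 MPa
(1 N/mm^2 = 1 MPa)


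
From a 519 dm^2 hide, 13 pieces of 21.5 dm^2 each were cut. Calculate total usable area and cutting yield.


Usable area = 279.5 dm^2
Yield = 53.9%

Total usable = 13 x 21.5 = 279.5 dm^2
Yield = 279.5 / 519 x 100 = 53.9%


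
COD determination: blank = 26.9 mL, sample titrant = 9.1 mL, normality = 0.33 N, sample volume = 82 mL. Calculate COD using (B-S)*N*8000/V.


COD = (26.9 - 9.1) x 0.33 x 8000 / 82
COD = 17.8 x 0.33 x 8000 / 82
COD = 573.1 mg/L


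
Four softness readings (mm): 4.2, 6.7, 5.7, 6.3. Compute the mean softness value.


Sum = 4.2 + 6.7 + 5.7 + 6.3
Mean = 22.9 / 4 = 5.73 mm


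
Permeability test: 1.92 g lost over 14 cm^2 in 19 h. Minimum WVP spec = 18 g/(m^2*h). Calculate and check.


WVP = 72.18 g/(m^2*h)
Meets specification: Yes

WVP = 1.92 / (14 x 19) x 10000 = 72.18 g/(m^2*h)
Minimum: 18 g/(m^2*h)
Meets spec: Yes


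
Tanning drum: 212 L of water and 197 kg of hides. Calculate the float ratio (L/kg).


Float ratio = water / hide weight
Ratio = 212 / 197 = 1.1


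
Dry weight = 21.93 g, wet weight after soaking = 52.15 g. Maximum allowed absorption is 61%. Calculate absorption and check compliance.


Absorption = 137.8%
Compliant: No


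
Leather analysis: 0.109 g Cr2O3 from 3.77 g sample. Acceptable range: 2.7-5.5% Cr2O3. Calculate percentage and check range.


Cr2O3% = 0.109 / 3.77 x 100 = 2.89%
Acceptable range: 2.7 to 5.5%
Within range: Yes


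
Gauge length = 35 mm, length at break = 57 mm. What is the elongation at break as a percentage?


Extension = 57 - 35 = 22 mm
Elongation = 22 / 35 x 100 = 62.9%


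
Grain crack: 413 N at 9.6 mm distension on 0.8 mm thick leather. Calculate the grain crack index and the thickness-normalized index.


Crack index = 43.0 N/mm
Normalized index = 53.8 N/mm per mm

Crack index = 413 / 9.6 = 43.0 N/mm
Normalized = 43.0 / 0.8 = 53.8 N/mm per mm


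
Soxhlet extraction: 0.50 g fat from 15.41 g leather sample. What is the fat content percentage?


3.2%

Fat content = 0.50 / 15.41 x 100
Fat = 3.2%


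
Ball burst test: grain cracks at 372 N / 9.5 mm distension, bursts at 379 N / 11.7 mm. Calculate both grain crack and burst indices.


Crack index = 39.2 N/mm
Burst index = 32.4 N/mm


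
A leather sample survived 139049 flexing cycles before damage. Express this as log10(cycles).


log10(139049) = 5.14


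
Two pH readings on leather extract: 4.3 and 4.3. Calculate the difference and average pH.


Difference = 0.0
Average pH = 4.30

Difference = |4.3 - 4.3| = 0.0
Average = (4.3 + 4.3) / 2 = 4.30


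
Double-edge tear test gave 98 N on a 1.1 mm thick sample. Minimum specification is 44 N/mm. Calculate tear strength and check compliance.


Tear strength = 98 / 1.1 = 89.1 N/mm
Required minimum = 44 N/mm
Compliant: Yes


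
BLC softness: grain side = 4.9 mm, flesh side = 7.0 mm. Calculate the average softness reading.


5.95 mm


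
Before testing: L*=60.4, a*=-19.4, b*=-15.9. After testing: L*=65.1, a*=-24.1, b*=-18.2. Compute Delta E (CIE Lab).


Delta E = 7.03


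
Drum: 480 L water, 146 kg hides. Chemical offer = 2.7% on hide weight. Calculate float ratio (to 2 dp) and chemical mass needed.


Float ratio = 480 / 146 = 3.29
Chemical = 146 x 2.7 / 100 = 3.942 kg


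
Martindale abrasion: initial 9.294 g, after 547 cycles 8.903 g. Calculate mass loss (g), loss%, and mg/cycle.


Loss = 9.294 - 8.903 = 0.391 g
Loss% = 0.391 / 9.294 x 100 = 4.21%
Rate = 0.391 / 547 x 1000 = 0.715 mg/cycle


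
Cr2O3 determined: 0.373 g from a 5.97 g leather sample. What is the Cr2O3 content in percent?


6.25%


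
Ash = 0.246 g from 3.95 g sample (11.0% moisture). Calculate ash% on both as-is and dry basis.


As-is ash% = 0.246 / 3.95 x 100 = 6.23%
Dry mass = 3.95 x (100 - 11.0) / 100 = 3.5155 g
Dry-basis ash% = 0.246 / 3.5155 x 100 = 7.00%


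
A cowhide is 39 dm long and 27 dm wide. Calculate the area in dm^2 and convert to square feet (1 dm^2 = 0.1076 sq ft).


Area = 39 x 27 = 1053 dm^2
Conversion: 1053 x 0.1076 = 113.30 sq ft


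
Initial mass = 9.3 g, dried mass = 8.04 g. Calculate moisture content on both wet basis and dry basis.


Wet basis = 13.5%
Dry basis = 15.7%

Moisture lost = 9.3 - 8.04 = 1.26 g
Wet basis MC = 1.26 / 9.3 x 100 = 13.5%
Dry basis MC = 1.26 / 8.04 x 100 = 15.7%


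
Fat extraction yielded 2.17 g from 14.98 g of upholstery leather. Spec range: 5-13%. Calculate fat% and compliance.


Fat% = 2.17 / 14.98 x 100 = 14.5%
Spec range: 5-13%
Compliant: No


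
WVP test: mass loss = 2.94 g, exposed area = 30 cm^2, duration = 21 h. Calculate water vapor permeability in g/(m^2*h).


46.67 g/(m^2*h)

WVP = mass_loss / (area x time) x 10000
WVP = 2.94 / (30 x 21) x 10000
WVP = 2.94 / 630 x 10000 = 46.67 g/(m^2*h)


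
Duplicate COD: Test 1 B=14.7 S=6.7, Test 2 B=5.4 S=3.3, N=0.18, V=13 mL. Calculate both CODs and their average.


COD1 = (14.7 - 6.7) x 0.18 x 8000 / 13 = 886.2 mg/L
COD2 = (5.4 - 3.3) x 0.18 x 8000 / 13 = 232.6 mg/L
Average = (886.2 + 232.6) / 2 = 559.4 mg/L


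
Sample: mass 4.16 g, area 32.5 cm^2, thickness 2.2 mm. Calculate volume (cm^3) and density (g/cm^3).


Volume = 7.150 cm^3
Density = 0.582 g/cm^3

Thickness in cm = 2.2 / 10 = 0.22 cm
Volume = 32.5 x 0.22 = 7.150 cm^3
Density = 4.16 / 7.150 = 0.582 g/cm^3


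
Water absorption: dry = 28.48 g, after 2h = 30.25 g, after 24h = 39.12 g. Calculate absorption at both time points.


WA (2h) = (30.25 - 28.48) / 28.48 x 100 = 6.2%
WA (24h) = (39.12 - 28.48) / 28.48 x 100 = 37.4%


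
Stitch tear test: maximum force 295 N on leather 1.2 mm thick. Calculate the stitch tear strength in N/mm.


245.8 N/mm

Stitch tear strength = force / thickness
STS = 295 / 1.2 = 245.8 N/mm


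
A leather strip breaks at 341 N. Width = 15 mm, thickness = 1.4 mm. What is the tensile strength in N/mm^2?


Cross-sectional area = 15 x 1.4 = 21.0 mm^2
Tensile strength = 341 / 21.0 = 16.24 N/mm^2


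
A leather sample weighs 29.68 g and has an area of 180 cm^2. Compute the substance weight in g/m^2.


Substance weight = mass / area x 10000
SW = 29.68 / 180 x 10000
SW = 1648.9 g/m^2


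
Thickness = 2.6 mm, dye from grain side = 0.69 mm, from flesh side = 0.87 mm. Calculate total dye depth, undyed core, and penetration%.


Total dyed = 0.69 + 0.87 = 1.56 mm
Undyed core = 2.6 - 1.56 = 1.04 mm
Penetration = 1.56 / 2.6 x 100 = 60.0%


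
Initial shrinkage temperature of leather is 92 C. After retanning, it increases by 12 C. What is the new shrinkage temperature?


104 C

New Ts = 92 + 12 = 104 C


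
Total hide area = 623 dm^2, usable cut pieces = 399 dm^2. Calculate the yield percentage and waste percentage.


Yield = 64.0%
Waste = 36.0%


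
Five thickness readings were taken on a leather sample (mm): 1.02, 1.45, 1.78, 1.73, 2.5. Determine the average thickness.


1.70 mm


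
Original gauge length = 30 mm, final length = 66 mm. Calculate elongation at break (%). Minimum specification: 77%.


Extension = 66 - 30 = 36 mm
Elongation = 36 / 30 x 100 = 120.0%
Minimum required: 77%
Meets specification: Yes


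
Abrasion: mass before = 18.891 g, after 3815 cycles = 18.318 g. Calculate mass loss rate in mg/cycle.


0.150 mg/cycle

Mass loss = 18.891 - 18.318 = 0.573 g
Rate = 0.573 / 3815 x 1000 = 0.150 mg/cycle


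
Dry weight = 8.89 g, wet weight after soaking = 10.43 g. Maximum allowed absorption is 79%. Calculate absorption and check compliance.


Absorption = 17.3%
Compliant: Yes

WA = (10.43 - 8.89) / 8.89 x 100 = 17.3%
Maximum allowed: 79%
Compliant: Yes


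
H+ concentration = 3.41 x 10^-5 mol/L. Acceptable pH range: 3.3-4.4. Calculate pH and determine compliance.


pH = -log10(3.41 x 10^-5) = 4.47
Range: 3.3 to 4.4
Compliant: No


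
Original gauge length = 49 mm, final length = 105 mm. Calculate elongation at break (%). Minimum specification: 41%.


Extension = 105 - 49 = 56 mm
Elongation = 56 / 49 x 100 = 114.3%
Minimum required: 41%
Meets specification: Yes


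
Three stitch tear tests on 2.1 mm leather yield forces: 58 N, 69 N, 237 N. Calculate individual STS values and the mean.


STS1 = 27.6 N/mm
STS2 = 32.9 N/mm
STS3 = 112.9 N/mm
Mean = 57.8 N/mm


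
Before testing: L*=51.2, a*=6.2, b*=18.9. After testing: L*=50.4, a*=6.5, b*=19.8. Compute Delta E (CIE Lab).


dL = 50.4 - 51.2 = -0.8
da = 6.5 - 6.2 = 0.3
db = 19.8 - 18.9 = 0.9
dE = sqrt((-0.8)^2 + (0.3)^2 + (0.9)^2) = 1.24


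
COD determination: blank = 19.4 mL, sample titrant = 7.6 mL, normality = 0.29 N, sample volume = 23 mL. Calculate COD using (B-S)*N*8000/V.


COD = (19.4 - 7.6) x 0.29 x 8000 / 23
COD = 11.8 x 0.29 x 8000 / 23
COD = 1190.3 mg/L


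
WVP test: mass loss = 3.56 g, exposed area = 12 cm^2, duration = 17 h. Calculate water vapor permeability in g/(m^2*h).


174.51 g/(m^2*h)

WVP = mass_loss / (area x time) x 10000
WVP = 3.56 / (12 x 17) x 10000
WVP = 3.56 / 204 x 10000 = 174.51 g/(m^2*h)


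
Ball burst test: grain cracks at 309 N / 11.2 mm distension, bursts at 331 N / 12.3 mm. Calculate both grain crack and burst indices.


Crack index = 309 / 11.2 = 27.6 N/mm
Burst index = 331 / 12.3 = 26.9 N/mm


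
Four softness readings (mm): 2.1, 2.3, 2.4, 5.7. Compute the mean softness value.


3.13 mm

Sum = 2.1 + 2.3 + 2.4 + 5.7
Mean = 12.5 / 4 = 3.13 mm


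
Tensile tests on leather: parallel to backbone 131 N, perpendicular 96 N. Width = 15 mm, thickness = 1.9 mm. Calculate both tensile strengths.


Area = 15 x 1.9 = 28.5 mm^2
TS (parallel) = 131 / 28.5 = 4.60 N/mm^2
TS (perpendicular) = 96 / 28.5 = 3.37 N/mm^2


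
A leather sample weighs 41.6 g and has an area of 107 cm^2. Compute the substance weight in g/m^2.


3887.9 g/m^2

Substance weight = mass / area x 10000
SW = 41.6 / 107 x 10000
SW = 3887.9 g/m^2


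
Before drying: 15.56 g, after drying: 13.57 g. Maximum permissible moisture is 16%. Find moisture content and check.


MC = (15.56 - 13.57) / 15.56 x 100 = 12.8%
Maximum: 16%
Acceptable: Yes


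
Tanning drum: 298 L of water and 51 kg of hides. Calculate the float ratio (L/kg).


5.8

Float ratio = water / hide weight
Ratio = 298 / 51 = 5.8


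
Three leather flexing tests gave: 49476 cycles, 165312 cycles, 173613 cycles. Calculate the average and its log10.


Average = (49476 + 165312 + 173613) / 3 = 129467 cycles
log10(129467) = 5.11


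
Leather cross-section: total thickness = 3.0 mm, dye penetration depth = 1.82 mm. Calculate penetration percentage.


60.7%

Penetration% = 1.82 / 3.0 x 100
Penetration = 60.7%


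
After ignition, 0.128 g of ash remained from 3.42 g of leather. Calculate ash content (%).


3.74%

Ash% = 0.128 / 3.42 x 100
Ash% = 3.74%


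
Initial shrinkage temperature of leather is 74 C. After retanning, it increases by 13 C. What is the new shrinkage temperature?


87 C


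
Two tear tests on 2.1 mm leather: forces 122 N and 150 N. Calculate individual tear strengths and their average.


Tear 1 = 58.1 N/mm
Tear 2 = 71.4 N/mm
Average = 64.8 N/mm


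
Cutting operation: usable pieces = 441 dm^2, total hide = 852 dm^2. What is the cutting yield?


51.8%


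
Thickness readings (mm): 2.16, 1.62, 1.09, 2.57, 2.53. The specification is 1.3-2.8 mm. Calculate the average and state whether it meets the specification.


Average = 1.99 mm
Within specification: Yes


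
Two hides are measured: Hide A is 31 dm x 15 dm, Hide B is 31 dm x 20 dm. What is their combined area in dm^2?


Hide A area = 31 x 15 = 465 dm^2
Hide B area = 31 x 20 = 620 dm^2
Total = 465 + 620 = 1085 dm^2


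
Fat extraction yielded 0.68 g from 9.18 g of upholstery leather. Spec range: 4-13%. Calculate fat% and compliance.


Fat content = 7.4%
Compliant: Yes


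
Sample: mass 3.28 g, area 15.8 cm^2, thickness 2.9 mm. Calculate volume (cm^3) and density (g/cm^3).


Volume = 4.582 cm^3
Density = 0.716 g/cm^3

Thickness in cm = 2.9 / 10 = 0.29 cm
Volume = 15.8 x 0.29 = 4.582 cm^3
Density = 3.28 / 4.582 = 0.716 g/cm^3


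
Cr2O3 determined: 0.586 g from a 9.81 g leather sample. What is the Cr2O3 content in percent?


Cr2O3% = 0.586 / 9.81 x 100
Cr2O3% = 5.97%


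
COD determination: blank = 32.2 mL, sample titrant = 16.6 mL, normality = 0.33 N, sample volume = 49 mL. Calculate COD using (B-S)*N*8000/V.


COD = (32.2 - 16.6) x 0.33 x 8000 / 49
COD = 15.6 x 0.33 x 8000 / 49
COD = 840.5 mg/L


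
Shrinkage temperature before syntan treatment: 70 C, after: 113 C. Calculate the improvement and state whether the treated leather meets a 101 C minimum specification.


Improvement = 113 - 70 = 43 C
Spec check: 113 C >= 101 C? Yes


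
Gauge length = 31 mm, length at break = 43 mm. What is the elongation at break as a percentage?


Extension = 43 - 31 = 12 mm
Elongation = 12 / 31 x 100 = 38.7%


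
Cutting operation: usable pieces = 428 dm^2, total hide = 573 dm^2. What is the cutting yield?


Yield = usable / total x 100
Yield = 428 / 573 x 100 = 74.7%


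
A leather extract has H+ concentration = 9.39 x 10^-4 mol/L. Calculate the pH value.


pH = 3.03


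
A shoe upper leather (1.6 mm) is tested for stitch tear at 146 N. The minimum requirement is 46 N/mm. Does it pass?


STS = 91.3 N/mm
Passes: Yes


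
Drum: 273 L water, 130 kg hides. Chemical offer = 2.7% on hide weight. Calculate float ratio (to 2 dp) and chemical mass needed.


Float ratio = 273 / 130 = 2.10
Chemical = 130 x 2.7 / 100 = 3.51 kg


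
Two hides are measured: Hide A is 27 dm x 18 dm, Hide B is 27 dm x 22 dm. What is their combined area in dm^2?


1080 dm^2

Hide A area = 27 x 18 = 486 dm^2
Hide B area = 27 x 22 = 594 dm^2
Total = 486 + 594 = 1080 dm^2


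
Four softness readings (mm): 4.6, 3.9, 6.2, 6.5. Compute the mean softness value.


5.30 mm

Sum = 4.6 + 3.9 + 6.2 + 6.5
Mean = 21.2 / 4 = 5.30 mm


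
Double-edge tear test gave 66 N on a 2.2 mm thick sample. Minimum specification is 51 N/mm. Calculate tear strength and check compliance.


Tear strength = 66 / 2.2 = 30.0 N/mm
Required minimum = 51 N/mm
Compliant: No


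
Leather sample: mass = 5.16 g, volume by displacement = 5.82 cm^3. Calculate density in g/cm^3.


Density = mass / volume
Density = 5.16 / 5.82 = 0.887 g/cm^3


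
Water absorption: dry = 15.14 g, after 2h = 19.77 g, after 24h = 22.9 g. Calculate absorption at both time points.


2h absorption = 30.6%
24h absorption = 51.3%

WA (2h) = (19.77 - 15.14) / 15.14 x 100 = 30.6%
WA (24h) = (22.9 - 15.14) / 15.14 x 100 = 51.3%


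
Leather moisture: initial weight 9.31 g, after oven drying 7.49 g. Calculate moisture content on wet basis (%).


Moisture = 9.31 - 7.49 = 1.82 g
MC = 1.82 / 9.31 x 100 = 19.5%


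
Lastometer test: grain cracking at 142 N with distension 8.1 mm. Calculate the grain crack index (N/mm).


Grain crack index = force / distension
Index = 142 / 8.1 = 17.5 N/mm


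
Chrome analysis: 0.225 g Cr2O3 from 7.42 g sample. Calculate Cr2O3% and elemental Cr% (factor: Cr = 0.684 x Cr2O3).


Cr2O3 = 3.03%
Cr = 2.07%

Cr2O3% = 0.225 / 7.42 x 100 = 3.03%
Cr% = 3.03 x 0.684 = 2.07%


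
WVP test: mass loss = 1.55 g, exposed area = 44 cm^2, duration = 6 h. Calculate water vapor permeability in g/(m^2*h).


WVP = mass_loss / (area x time) x 10000
WVP = 1.55 / (44 x 6) x 10000
WVP = 1.55 / 264 x 10000 = 58.71 g/(m^2*h)


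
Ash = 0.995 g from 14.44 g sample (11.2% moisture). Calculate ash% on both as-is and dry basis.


As-is ash% = 0.995 / 14.44 x 100 = 6.89%
Dry mass = 14.44 x (100 - 11.2) / 100 = 12.82272 g
Dry-basis ash% = 0.995 / 12.82272 x 100 = 7.76%


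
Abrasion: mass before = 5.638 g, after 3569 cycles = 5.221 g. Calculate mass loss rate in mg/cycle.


0.117 mg/cycle


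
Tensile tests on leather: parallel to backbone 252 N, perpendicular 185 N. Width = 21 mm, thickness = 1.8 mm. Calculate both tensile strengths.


Parallel = 6.67 N/mm^2
Perpendicular = 4.89 N/mm^2

Area = 21 x 1.8 = 37.8 mm^2
TS (parallel) = 252 / 37.8 = 6.67 N/mm^2
TS (perpendicular) = 185 / 37.8 = 4.89 N/mm^2


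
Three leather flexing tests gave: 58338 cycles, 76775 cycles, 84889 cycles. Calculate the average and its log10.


Average = 73334 cycles
log10 = 4.87

Average = (58338 + 76775 + 84889) / 3 = 73334 cycles
log10(73334) = 4.87


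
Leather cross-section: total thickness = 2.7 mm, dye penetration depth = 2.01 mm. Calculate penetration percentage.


74.4%


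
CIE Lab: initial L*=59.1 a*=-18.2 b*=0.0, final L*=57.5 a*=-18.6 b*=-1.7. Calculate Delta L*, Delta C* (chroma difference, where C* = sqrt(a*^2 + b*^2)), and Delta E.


Delta L* = -1.6
Delta C* = 0.48
Delta E = 2.37

Delta L* = 57.5 - 59.1 = -1.6
C1* = sqrt((-18.2)^2 + (0.0)^2) = 18.200
C2* = sqrt((-18.6)^2 + (-1.7)^2) = 18.678
Delta C* = 18.678 - 18.200 = 0.48
Delta E = sqrt((-1.6)^2 + (-0.4)^2 + (-1.7)^2) = 2.37


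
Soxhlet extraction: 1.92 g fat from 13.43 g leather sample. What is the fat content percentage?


14.3%

Fat content = 1.92 / 13.43 x 100
Fat = 14.3%


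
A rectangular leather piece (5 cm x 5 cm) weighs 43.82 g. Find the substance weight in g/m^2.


17528.0 g/m^2

Area = 5 x 5 = 25 cm^2
SW = 43.82 / 25 x 10000 = 17528.0 g/m^2


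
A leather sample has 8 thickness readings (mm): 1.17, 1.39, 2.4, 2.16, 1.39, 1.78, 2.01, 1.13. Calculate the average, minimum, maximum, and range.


Sum = 13.43
Average = 13.43 / 8 = 1.68 mm
Minimum = 1.13 mm
Maximum = 2.4 mm
Range = 2.4 - 1.13 = 1.27 mm


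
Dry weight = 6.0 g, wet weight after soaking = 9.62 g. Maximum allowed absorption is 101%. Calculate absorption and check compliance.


WA = (9.62 - 6.0) / 6.0 x 100 = 60.3%
Maximum allowed: 101%
Compliant: Yes


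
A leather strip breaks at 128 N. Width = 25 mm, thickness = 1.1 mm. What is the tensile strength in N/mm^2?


Cross-sectional area = 25 x 1.1 = 27.5 mm^2
Tensile strength = 128 / 27.5 = 4.65 N/mm^2


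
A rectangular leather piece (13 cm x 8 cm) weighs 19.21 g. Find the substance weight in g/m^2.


Area = 13 x 8 = 104 cm^2
SW = 19.21 / 104 x 10000 = 1847.1 g/m^2


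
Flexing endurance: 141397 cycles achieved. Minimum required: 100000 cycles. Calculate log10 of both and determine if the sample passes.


Achieved: log10 = 5.15
Required: log10 = 5.00
Passes: Yes

log10(141397) = 5.15
log10(100000) = 5.00
Passes: Yes


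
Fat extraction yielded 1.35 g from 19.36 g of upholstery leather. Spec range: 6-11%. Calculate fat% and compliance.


Fat% = 1.35 / 19.36 x 100 = 7.0%
Spec range: 6-11%
Compliant: Yes


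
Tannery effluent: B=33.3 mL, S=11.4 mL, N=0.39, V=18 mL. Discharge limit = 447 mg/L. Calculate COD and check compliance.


COD = 3796.0 mg/L
Compliant: No

COD = (33.3 - 11.4) x 0.39 x 8000 / 18 = 3796.0 mg/L
Limit: 447 mg/L
Compliant: No


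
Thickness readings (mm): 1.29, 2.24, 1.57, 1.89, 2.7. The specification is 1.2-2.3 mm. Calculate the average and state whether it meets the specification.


Sum = 9.69
Average = 9.69 / 5 = 1.94 mm
Specification range: 1.2 to 2.3 mm
Within spec: Yes


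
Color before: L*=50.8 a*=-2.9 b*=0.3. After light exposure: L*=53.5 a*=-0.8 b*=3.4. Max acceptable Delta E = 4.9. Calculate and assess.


Delta E = 4.62
Passes: Yes


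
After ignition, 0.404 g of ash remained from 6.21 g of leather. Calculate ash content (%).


6.51%


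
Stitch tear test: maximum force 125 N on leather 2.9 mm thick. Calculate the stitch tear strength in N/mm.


Stitch tear strength = force / thickness
STS = 125 / 2.9 = 43.1 N/mm


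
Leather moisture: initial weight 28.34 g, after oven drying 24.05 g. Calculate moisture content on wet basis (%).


15.1%

Moisture = 28.34 - 24.05 = 4.29 g
MC = 4.29 / 28.34 x 100 = 15.1%


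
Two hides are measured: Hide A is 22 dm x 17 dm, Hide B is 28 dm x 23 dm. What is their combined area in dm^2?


Hide A area = 22 x 17 = 374 dm^2
Hide B area = 28 x 23 = 644 dm^2
Total = 374 + 644 = 1018 dm^2


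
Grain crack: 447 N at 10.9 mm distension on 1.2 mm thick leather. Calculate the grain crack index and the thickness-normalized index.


Crack index = 41.0 N/mm
Normalized index = 34.2 N/mm per mm


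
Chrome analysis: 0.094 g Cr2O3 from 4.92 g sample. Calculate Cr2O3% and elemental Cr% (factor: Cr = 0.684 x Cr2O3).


Cr2O3% = 0.094 / 4.92 x 100 = 1.91%
Cr% = 1.91 x 0.684 = 1.31%


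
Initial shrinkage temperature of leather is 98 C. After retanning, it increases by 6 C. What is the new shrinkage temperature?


New Ts = 98 + 6 = 104 C


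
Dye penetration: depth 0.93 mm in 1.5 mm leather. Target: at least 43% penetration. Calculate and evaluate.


Penetration = 62.0%
Meets target: Yes


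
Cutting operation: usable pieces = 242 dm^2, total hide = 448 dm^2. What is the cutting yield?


Yield = usable / total x 100
Yield = 242 / 448 x 100 = 54.0%


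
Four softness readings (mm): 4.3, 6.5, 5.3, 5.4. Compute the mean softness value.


5.38 mm

Sum = 4.3 + 6.5 + 5.3 + 5.4
Mean = 21.5 / 4 = 5.38 mm


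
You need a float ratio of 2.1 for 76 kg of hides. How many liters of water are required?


159.6 L

Water = hide weight x target ratio
Water = 76 x 2.1 = 159.6 L


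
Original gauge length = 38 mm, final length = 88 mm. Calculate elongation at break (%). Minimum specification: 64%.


Elongation = 131.6%
Meets spec: Yes


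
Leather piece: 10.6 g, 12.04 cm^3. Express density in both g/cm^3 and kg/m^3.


Density = 10.6 / 12.04 = 0.880 g/cm^3
Convert: 0.880 x 1000 = 880 kg/m^3


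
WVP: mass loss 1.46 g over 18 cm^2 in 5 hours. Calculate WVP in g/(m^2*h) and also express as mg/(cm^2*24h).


WVP = 162.22 g/(m^2*h)
Daily rate = 389.33 mg/(cm^2*24h)

WVP = 1.46 / (18 x 5) x 10000 = 162.22 g/(m^2*h)
Mass loss in mg = 1.46 x 1000 = 1460 mg
Per cm^2 per 24h in mg: 1460 x 24 / (18 x 5) = 35040 / 90 = 389.33 mg/(cm^2*24h)


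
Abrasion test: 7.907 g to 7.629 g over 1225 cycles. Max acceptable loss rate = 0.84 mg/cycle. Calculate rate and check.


Loss = 7.907 - 7.629 = 0.278 g
Rate = 0.278 g / 1225 cycles x 1000 = 0.227 mg/cycle
Max = 0.84 mg/cycle
Passes: Yes


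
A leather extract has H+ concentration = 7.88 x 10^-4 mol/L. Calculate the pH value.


pH = 3.10


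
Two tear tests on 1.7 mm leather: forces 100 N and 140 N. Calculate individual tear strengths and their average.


Tear 1 = 100 / 1.7 = 58.8 N/mm
Tear 2 = 140 / 1.7 = 82.4 N/mm
Average = (58.8 + 82.4) / 2 = 70.6 N/mm


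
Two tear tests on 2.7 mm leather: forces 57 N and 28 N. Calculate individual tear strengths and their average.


Tear 1 = 57 / 2.7 = 21.1 N/mm
Tear 2 = 28 / 2.7 = 10.4 N/mm
Average = (21.1 + 10.4) / 2 = 15.8 N/mm


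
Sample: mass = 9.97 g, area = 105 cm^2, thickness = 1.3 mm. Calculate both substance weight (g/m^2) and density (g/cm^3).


Substance weight = 949.5 g/m^2
Density = 0.730 g/cm^3

SW = 9.97 / 105 x 10000 = 949.5 g/m^2
Volume = 105 x 1.3 / 10 = 13.65 cm^3
Density = 9.97 / 13.65 = 0.730 g/cm^3


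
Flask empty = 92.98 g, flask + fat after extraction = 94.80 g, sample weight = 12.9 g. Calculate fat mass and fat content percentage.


Fat mass = 94.80 - 92.98 = 1.82 g
Fat% = 1.82 / 12.9 x 100 = 14.1%


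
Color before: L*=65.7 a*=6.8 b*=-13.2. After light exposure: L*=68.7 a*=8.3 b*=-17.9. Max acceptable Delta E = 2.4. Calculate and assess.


Delta E = 5.77
Passes: No


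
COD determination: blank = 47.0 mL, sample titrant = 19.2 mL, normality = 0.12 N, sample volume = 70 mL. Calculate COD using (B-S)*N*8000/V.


COD = (47.0 - 19.2) x 0.12 x 8000 / 70
COD = 27.8 x 0.12 x 8000 / 70
COD = 381.3 mg/L


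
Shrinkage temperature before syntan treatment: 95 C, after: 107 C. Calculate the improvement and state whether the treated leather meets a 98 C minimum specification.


Improvement = 12 C
Meets 98 C spec: Yes


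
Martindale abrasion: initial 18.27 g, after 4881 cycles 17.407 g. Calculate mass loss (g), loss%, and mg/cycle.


Loss = 18.27 - 17.407 = 0.863 g
Loss% = 0.863 / 18.27 x 100 = 4.72%
Rate = 0.863 / 4881 x 1000 = 0.177 mg/cycle


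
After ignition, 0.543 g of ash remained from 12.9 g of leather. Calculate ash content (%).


Ash% = 0.543 / 12.9 x 100
Ash% = 4.21%


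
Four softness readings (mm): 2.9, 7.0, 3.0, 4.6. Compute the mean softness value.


Sum = 2.9 + 7.0 + 3.0 + 4.6
Mean = 17.5 / 4 = 4.38 mm


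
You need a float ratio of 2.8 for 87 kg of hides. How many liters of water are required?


Water = hide weight x target ratio
Water = 87 x 2.8 = 243.6 L


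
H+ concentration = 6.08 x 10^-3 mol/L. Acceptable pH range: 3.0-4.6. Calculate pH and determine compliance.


pH = -log10(6.08 x 10^-3) = 2.22
Range: 3.0 to 4.6
Compliant: No


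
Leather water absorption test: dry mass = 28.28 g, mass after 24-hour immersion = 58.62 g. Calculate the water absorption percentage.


Water absorbed = 58.62 - 28.28 = 30.34 g
WA% = 30.34 / 28.28 x 100 = 107.3%


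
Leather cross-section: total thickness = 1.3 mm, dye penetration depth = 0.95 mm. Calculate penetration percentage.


73.1%


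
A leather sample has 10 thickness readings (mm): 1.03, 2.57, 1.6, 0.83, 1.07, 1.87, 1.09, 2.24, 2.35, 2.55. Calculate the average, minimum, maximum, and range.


Sum = 17.20
Average = 17.20 / 10 = 1.72 mm
Minimum = 0.83 mm
Maximum = 2.57 mm
Range = 2.57 - 0.83 = 1.74 mm


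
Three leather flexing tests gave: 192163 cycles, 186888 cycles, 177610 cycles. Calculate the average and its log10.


Average = (192163 + 186888 + 177610) / 3 = 185554 cycles
log10(185554) = 5.27


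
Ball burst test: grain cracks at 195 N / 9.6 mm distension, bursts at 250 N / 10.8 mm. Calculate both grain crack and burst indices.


Crack index = 195 / 9.6 = 20.3 N/mm
Burst index = 250 / 10.8 = 23.1 N/mm


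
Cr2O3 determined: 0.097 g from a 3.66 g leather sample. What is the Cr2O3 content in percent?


2.65%

Cr2O3% = 0.097 / 3.66 x 100
Cr2O3% = 2.65%


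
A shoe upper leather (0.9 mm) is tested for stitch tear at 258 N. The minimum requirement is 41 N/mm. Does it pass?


STS = 286.7 N/mm
Passes: Yes

STS = 258 / 0.9 = 286.7 N/mm
Minimum required: 41 N/mm
Passes: Yes


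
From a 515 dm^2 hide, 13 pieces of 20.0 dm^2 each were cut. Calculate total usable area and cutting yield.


Total usable = 13 x 20.0 = 260.0 dm^2
Yield = 260.0 / 515 x 100 = 50.5%


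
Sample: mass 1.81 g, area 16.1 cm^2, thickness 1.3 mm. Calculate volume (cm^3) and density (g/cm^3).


Volume = 2.093 cm^3
Density = 0.865 g/cm^3


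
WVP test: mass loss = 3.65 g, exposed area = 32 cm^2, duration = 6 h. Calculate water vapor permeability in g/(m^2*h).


190.10 g/(m^2*h)

WVP = mass_loss / (area x time) x 10000
WVP = 3.65 / (32 x 6) x 10000
WVP = 3.65 / 192 x 10000 = 190.10 g/(m^2*h)


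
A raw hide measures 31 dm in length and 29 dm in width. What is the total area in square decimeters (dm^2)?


Area = length x width
Area = 31 x 29 = 899 dm^2


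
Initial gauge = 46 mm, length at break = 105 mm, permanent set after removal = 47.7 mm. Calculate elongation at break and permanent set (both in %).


Elongation at break = 128.3%
Permanent set = 3.7%

Elongation at break = (105 - 46) / 46 x 100 = 128.3%
Permanent set = (47.7 - 46) / 46 x 100 = 3.7%


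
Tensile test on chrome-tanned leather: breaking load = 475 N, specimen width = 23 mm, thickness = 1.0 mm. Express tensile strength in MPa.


Cross-section = 23 x 1.0 = 23.0 mm^2
TS = 475 / 23.0 = 20.65 MPa
(1 N/mm^2 = 1 MPa)


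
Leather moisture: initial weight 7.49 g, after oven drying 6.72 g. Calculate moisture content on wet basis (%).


Moisture = 7.49 - 6.72 = 0.77 g
MC = 0.77 / 7.49 x 100 = 10.3%


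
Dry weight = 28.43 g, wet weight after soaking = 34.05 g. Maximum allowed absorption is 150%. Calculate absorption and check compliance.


WA = (34.05 - 28.43) / 28.43 x 100 = 19.8%
Maximum allowed: 150%
Compliant: Yes


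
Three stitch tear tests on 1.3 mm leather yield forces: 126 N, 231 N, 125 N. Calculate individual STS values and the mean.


STS1 = 96.9 N/mm
STS2 = 177.7 N/mm
STS3 = 96.2 N/mm
Mean = 123.6 N/mm


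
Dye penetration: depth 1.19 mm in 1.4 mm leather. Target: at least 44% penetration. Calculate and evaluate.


Penetration = 1.19 / 1.4 x 100 = 85.0%
Target: 44%
Meets target: Yes


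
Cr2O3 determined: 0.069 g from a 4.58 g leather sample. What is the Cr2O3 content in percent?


1.51%


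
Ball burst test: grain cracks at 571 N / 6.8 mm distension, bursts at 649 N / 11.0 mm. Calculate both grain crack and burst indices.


Crack index = 571 / 6.8 = 84.0 N/mm
Burst index = 649 / 11.0 = 59.0 N/mm


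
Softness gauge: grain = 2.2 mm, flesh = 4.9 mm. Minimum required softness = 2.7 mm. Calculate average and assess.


Average = (2.2 + 4.9) / 2 = 3.55 mm
Minimum = 2.7 mm
Meets requirement: Yes


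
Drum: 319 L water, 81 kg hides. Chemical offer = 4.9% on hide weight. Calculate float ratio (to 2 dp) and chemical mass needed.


Float ratio = 3.94
Chemical needed = 3.969 kg

Float ratio = 319 / 81 = 3.94
Chemical = 81 x 4.9 / 100 = 3.969 kg


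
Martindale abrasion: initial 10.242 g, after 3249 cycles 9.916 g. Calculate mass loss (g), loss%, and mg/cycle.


Mass loss = 0.326 g
Loss = 3.18%
Rate = 0.100 mg/cycle

Loss = 10.242 - 9.916 = 0.326 g
Loss% = 0.326 / 10.242 x 100 = 3.18%
Rate = 0.326 / 3249 x 1000 = 0.100 mg/cycle


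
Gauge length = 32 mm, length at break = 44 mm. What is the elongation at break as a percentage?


Extension = 44 - 32 = 12 mm
Elongation = 12 / 32 x 100 = 37.5%


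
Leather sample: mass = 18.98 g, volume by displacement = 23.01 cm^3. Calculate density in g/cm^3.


Density = mass / volume
Density = 18.98 / 23.01 = 0.825 g/cm^3


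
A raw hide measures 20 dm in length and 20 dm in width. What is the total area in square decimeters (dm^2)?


400 dm^2


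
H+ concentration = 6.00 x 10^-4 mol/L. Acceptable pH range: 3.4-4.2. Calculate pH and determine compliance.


pH = -log10(6.00 x 10^-4) = 3.22
Range: 3.4 to 4.2
Compliant: No


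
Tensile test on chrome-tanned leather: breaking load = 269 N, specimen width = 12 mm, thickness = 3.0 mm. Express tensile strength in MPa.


7.47 MPa

Cross-section = 12 x 3.0 = 36.0 mm^2
TS = 269 / 36.0 = 7.47 MPa
(1 N/mm^2 = 1 MPa)


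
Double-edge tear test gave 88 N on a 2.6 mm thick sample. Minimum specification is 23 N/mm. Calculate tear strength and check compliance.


Tear strength = 33.8 N/mm
Compliant: Yes


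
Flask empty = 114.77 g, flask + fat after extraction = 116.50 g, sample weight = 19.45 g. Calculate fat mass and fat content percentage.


Fat mass = 116.50 - 114.77 = 1.73 g
Fat% = 1.73 / 19.45 x 100 = 8.9%


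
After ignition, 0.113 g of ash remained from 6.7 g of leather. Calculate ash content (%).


1.69%

Ash% = 0.113 / 6.7 x 100
Ash% = 1.69%


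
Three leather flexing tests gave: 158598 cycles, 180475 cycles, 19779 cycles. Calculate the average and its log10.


Average = (158598 + 180475 + 19779) / 3 = 119617 cycles
log10(119617) = 5.08


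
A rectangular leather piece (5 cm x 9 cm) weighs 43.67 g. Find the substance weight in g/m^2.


9704.4 g/m^2

Area = 5 x 9 = 45 cm^2
SW = 43.67 / 45 x 10000 = 9704.4 g/m^2


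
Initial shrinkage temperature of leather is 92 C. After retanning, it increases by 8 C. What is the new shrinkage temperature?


New Ts = 92 + 8 = 100 C


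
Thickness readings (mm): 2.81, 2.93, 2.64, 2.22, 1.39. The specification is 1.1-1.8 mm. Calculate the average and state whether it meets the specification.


Average = 2.40 mm
Within specification: No

Sum = 11.99
Average = 11.99 / 5 = 2.40 mm
Specification range: 1.1 to 1.8 mm
Within spec: No
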